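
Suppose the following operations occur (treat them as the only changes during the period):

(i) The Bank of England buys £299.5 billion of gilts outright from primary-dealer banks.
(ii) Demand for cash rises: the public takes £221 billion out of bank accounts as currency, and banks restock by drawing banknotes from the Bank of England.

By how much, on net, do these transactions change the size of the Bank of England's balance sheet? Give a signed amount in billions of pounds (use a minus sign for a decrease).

Bank of England balance sheet:
  Assets:      Securities +£299.5B
  Liabilities: Bank reserves +£78.5B, Currency in circulation +£221B
Commercial banking system:
  Assets:      Reserves at CB +£78.5B, Securities −£299.5B
  Liabilities: Checkable deposits −£221B
Change in total Bank of England assets = +£299.5 billion.

+£299.5 billion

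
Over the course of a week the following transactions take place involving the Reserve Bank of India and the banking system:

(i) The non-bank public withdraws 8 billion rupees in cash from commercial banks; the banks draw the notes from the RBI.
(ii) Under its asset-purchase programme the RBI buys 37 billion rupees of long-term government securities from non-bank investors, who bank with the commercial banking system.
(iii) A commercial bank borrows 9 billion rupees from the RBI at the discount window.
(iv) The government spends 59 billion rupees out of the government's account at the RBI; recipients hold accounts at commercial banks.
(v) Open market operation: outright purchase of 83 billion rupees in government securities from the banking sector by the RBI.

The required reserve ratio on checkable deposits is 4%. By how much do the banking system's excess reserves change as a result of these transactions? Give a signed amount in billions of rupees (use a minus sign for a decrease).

Currency withdrawal 8 billion rupees: reserves −8B, deposits −8B.
Asset purchase (from non-banks) 37 billion rupees: reserves +37B, deposits +37B.
Discount-window loan 9 billion rupees: reserves +9B, deposits 0.
Government spending 59 billion rupees: reserves +59B, deposits +59B.
OMO purchase (from banks) 83 billion rupees: reserves +83B, deposits 0.
Totals: Δreserves = +180B, Δdeposits = +88B.
Δrequired reserves = 4% × +88B = +3.52B.
Δexcess reserves = Δreserves − Δrequired = +180B − (+3.52B) = +176.48 billion.

+176.48 billion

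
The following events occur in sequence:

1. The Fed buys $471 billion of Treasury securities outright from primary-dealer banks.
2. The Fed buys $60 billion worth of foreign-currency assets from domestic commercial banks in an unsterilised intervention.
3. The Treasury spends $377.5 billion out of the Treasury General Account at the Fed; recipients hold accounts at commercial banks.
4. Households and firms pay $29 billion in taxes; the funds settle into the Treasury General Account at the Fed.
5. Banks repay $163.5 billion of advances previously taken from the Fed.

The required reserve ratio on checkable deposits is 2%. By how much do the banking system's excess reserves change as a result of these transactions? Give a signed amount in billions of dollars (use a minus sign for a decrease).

OMO purchase (from banks) $471 billion: reserves +$471B, deposits 0.
FX purchase $60 billion: reserves +$60B, deposits 0.
Government spending $377.5 billion: reserves +$377.5B, deposits +$377.5B.
Government account inflow $29 billion: reserves −$29B, deposits −$29B.
Discount-window repayment $163.5 billion: reserves −$163.5B, deposits 0.
Totals: Δreserves = +$716B, Δdeposits = +$348.5B.
Δrequired reserves = 2% × +$348.5B = +$6.97B.
Δexcess reserves = Δreserves − Δrequired = +$716B − (+$6.97B) = +$709.03 billion.

+$709.03 billion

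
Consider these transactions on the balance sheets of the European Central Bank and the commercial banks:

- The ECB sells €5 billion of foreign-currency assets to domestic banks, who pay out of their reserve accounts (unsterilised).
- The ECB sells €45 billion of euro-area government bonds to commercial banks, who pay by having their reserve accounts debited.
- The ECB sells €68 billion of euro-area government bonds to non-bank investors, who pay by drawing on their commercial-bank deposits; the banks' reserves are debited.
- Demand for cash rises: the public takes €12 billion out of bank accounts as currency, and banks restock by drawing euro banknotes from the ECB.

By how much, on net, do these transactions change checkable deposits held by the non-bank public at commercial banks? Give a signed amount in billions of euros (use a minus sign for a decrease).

FX sale €5 billion: the counterparty is a bank, so public deposits are unchanged → 0.
OMO sale (to banks) €45 billion: the counterparty is a bank, so public deposits are unchanged → 0.
Asset sale (to non-banks) €68 billion: non-bank counterparties' bank balances fall → −€68B.
Currency withdrawal €12 billion: non-bank counterparties' bank balances fall → −€12B.
Net: 0 + 0 − 68 − 12 = -€80 billion.

-€80 billion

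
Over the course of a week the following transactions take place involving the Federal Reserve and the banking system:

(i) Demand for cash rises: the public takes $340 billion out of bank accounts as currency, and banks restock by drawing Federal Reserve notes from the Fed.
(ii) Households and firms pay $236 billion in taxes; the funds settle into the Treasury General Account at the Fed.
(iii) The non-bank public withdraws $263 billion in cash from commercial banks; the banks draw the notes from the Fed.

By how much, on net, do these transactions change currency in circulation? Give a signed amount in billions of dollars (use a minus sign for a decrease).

+$603 billion

Currency withdrawal $340 billion: notes leave the central bank → +$340B.
Government account inflow $236 billion: no currency enters or leaves circulation → 0.
Currency withdrawal $263 billion: notes leave the central bank → +$263B.
Net: 340 + 0 + 263 = +$603 billion.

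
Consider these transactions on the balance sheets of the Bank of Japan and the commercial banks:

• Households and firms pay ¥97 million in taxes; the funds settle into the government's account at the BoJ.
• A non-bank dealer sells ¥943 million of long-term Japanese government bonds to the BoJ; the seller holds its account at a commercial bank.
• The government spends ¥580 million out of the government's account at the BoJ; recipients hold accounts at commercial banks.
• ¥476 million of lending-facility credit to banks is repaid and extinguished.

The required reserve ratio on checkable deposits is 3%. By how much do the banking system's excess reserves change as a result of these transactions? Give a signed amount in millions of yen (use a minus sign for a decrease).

Government account inflow ¥97 million: reserves −¥97M, deposits −¥97M.
Asset purchase (from non-banks) ¥943 million: reserves +¥943M, deposits +¥943M.
Government spending ¥580 million: reserves +¥580M, deposits +¥580M.
Discount-window repayment ¥476 million: reserves −¥476M, deposits 0.
Totals: Δreserves = +¥950M, Δdeposits = +¥1426M.
Δrequired reserves = 3% × +¥1426M = +¥42.78M.
Δexcess reserves = Δreserves − Δrequired = +¥950M − (+¥42.78M) = +¥907.22 million.

+¥907.22 million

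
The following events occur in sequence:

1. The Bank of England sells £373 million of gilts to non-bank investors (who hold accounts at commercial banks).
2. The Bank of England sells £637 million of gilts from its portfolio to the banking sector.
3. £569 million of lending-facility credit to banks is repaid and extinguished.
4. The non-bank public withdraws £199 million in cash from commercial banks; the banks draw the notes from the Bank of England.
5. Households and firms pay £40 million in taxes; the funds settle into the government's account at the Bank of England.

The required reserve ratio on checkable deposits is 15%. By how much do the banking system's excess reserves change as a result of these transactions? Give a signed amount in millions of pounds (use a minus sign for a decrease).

-£1726.2 million

Asset sale (to non-banks) £373 million: reserves −£373M, deposits −£373M.
OMO sale (to banks) £637 million: reserves −£637M, deposits 0.
Discount-window repayment £569 million: reserves −£569M, deposits 0.
Currency withdrawal £199 million: reserves −£199M, deposits −£199M.
Government account inflow £40 million: reserves −£40M, deposits −£40M.
Totals: Δreserves = −£1818M, Δdeposits = −£612M.
Δrequired reserves = 15% × −£612M = −£91.8M.
Δexcess reserves = Δreserves − Δrequired = −£1818M − (−£91.8M) = -£1726.2 million.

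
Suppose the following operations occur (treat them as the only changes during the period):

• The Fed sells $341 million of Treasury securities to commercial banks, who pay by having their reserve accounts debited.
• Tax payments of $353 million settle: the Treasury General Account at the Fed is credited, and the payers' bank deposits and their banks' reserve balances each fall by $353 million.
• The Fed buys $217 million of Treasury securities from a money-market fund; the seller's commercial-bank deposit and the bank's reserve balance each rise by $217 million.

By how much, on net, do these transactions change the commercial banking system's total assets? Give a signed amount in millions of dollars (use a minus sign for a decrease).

-$136 million

Fed balance sheet:
  Assets:      Securities −$124M
  Liabilities: Bank reserves −$477M, Government deposits +$353M
Commercial banking system:
  Assets:      Reserves at CB −$477M, Securities +$341M
  Liabilities: Checkable deposits −$136M
Change in total bank assets = -$136 million.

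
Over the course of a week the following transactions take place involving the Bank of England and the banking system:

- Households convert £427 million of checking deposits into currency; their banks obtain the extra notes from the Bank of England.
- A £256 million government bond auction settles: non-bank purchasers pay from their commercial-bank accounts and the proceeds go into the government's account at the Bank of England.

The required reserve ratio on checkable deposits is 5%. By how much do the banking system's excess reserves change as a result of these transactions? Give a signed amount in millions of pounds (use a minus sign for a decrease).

-£648.85 million

Currency withdrawal £427 million: reserves −£427M, deposits −£427M.
Government account inflow £256 million: reserves −£256M, deposits −£256M.
Totals: Δreserves = −£683M, Δdeposits = −£683M.
Δrequired reserves = 5% × −£683M = −£34.15M.
Δexcess reserves = Δreserves − Δrequired = −£683M − (−£34.15M) = -£648.85 million.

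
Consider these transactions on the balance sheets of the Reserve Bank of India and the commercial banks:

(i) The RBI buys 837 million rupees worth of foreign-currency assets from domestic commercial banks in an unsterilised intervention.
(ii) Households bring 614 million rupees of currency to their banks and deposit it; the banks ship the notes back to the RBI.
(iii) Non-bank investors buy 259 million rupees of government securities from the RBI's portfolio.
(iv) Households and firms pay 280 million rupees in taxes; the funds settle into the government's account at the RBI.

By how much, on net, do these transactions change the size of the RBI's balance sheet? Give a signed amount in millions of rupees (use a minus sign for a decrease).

+578 million

RBI balance sheet:
  Assets:      Securities −259M, Foreign assets +837M
  Liabilities: Bank reserves +912M, Currency in circulation −614M, Government deposits +280M
Commercial banking system:
  Assets:      Reserves at CB +912M, Foreign assets −837M
  Liabilities: Checkable deposits +75M
Change in total RBI assets = +578 million.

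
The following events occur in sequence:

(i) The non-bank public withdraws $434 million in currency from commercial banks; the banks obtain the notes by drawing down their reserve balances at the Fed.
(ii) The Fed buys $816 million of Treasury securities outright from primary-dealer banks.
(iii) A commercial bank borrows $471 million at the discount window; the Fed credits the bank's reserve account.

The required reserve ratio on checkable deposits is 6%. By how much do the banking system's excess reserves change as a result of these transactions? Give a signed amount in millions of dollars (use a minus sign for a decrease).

Currency withdrawal $434 million: reserves −$434M, deposits −$434M.
OMO purchase (from banks) $816 million: reserves +$816M, deposits 0.
Discount-window loan $471 million: reserves +$471M, deposits 0.
Totals: Δreserves = +$853M, Δdeposits = −$434M.
Δrequired reserves = 6% × −$434M = −$26.04M.
Δexcess reserves = Δreserves − Δrequired = +$853M − (−$26.04M) = +$879.04 million.

+$879.04 million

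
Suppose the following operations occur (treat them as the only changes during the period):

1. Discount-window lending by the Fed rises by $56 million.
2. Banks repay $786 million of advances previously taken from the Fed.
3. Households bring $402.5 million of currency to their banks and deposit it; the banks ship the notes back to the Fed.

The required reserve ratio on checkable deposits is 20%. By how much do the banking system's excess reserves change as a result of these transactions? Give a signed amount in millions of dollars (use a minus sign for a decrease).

Discount-window loan $56 million: reserves +$56M, deposits 0.
Discount-window repayment $786 million: reserves −$786M, deposits 0.
Currency deposit $402.5 million: reserves +$402.5M, deposits +$402.5M.
Totals: Δreserves = −$327.5M, Δdeposits = +$402.5M.
Δrequired reserves = 20% × +$402.5M = +$80.5M.
Δexcess reserves = Δreserves − Δrequired = −$327.5M − (+$80.5M) = -$408 million.

-$408 million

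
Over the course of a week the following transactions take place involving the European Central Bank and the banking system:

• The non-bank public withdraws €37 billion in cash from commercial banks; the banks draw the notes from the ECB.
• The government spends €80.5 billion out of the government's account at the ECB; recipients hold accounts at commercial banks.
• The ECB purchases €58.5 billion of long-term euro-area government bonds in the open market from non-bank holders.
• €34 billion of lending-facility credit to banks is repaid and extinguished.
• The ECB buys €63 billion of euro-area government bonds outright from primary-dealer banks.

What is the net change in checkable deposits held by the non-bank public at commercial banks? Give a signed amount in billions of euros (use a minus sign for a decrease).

+€102 billion

Currency withdrawal €37 billion: non-bank counterparties' bank balances fall → −€37B.
Government spending €80.5 billion: non-bank counterparties' bank balances rise → +€80.5B.
Asset purchase (from non-banks) €58.5 billion: non-bank counterparties' bank balances rise → +€58.5B.
Discount-window repayment €34 billion: the counterparty is a bank, so public deposits are unchanged → 0.
OMO purchase (from banks) €63 billion: the counterparty is a bank, so public deposits are unchanged → 0.
Net: −37 + 80.5 + 58.5 + 0 + 0 = +€102 billion.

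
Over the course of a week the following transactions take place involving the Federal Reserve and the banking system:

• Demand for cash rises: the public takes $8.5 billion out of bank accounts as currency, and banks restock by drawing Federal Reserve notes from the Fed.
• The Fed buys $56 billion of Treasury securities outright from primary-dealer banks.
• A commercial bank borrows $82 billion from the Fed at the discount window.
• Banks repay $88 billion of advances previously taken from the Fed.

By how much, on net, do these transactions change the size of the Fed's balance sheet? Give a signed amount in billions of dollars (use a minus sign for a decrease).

+$50 billion

Currency withdrawal $8.5 billion: only the composition of liabilities changes → 0.
OMO purchase (from banks) $56 billion: a Fed asset is acquired → +$56B.
Discount-window loan $82 billion: a Fed asset is acquired → +$82B.
Discount-window repayment $88 billion: a Fed asset is shed → −$88B.
Net: 0 + 56 + 82 − 88 = +$50 billion.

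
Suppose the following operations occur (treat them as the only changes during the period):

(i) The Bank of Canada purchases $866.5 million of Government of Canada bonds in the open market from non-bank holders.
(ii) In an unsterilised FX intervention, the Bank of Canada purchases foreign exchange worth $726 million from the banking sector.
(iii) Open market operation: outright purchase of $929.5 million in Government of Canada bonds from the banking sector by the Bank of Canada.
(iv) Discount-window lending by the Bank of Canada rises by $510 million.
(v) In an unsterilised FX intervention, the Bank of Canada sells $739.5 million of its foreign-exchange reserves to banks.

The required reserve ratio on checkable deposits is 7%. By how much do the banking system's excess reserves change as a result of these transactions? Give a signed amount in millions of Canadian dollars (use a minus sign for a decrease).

Asset purchase (from non-banks) $866.5 million: reserves +$866.5M, deposits +$866.5M.
FX purchase $726 million: reserves +$726M, deposits 0.
OMO purchase (from banks) $929.5 million: reserves +$929.5M, deposits 0.
Discount-window loan $510 million: reserves +$510M, deposits 0.
FX sale $739.5 million: reserves −$739.5M, deposits 0.
Totals: Δreserves = +$2292.5M, Δdeposits = +$866.5M.
Δrequired reserves = 7% × +$866.5M = +$60.655M.
Δexcess reserves = Δreserves − Δrequired = +$2292.5M − (+$60.655M) = +$2231.845 million.

+$2231.845 million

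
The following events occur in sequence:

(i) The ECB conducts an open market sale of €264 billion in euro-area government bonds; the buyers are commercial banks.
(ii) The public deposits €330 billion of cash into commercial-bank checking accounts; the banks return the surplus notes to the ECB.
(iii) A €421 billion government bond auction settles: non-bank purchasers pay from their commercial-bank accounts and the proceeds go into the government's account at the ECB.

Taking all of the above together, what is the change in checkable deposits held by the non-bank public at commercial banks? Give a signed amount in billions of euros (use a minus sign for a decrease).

OMO sale (to banks) €264 billion: the counterparty is a bank, so public deposits are unchanged → 0.
Currency deposit €330 billion: non-bank counterparties' bank balances rise → +€330B.
Government account inflow €421 billion: non-bank counterparties' bank balances fall → −€421B.
Net: 0 + 330 − 421 = -€91 billion.

-€91 billion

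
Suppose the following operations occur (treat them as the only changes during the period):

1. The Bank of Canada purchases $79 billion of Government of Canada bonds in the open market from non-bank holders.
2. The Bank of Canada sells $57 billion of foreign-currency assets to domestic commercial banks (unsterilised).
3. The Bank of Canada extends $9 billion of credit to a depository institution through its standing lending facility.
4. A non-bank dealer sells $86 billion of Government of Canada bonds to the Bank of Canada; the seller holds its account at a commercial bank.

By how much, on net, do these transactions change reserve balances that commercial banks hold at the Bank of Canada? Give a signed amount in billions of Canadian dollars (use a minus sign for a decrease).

Asset purchase (from non-banks) $79 billion: the Bank of Canada pays by crediting reserve accounts → +$79B.
FX sale $57 billion: the buying banks pay out of their reserve balances → −$57B.
Discount-window loan $9 billion: the loan is credited to the bank's reserve account → +$9B.
Asset purchase (from non-banks) $86 billion: the Bank of Canada pays by crediting reserve accounts → +$86B.
Net: 79 − 57 + 9 + 86 = +$117 billion.

+$117 billion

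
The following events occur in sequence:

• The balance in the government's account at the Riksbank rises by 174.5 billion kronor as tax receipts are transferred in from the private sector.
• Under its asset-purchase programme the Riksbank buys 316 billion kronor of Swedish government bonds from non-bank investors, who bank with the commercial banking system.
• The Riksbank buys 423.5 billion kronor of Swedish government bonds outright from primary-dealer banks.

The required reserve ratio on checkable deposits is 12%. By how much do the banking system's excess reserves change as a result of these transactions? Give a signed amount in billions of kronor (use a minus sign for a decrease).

Government account inflow 174.5 billion kronor: reserves −174.5B, deposits −174.5B.
Asset purchase (from non-banks) 316 billion kronor: reserves +316B, deposits +316B.
OMO purchase (from banks) 423.5 billion kronor: reserves +423.5B, deposits 0.
Totals: Δreserves = +565B, Δdeposits = +141.5B.
Δrequired reserves = 12% × +141.5B = +16.98B.
Δexcess reserves = Δreserves − Δrequired = +565B − (+16.98B) = +548.02 billion.

+548.02 billion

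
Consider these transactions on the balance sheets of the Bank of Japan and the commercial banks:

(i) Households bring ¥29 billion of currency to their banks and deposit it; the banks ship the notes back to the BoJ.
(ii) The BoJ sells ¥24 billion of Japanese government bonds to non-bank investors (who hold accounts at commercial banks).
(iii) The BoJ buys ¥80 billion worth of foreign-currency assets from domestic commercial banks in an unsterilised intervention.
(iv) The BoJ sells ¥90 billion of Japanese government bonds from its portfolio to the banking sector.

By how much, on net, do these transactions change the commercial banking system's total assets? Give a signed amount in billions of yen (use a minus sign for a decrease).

Currency deposit ¥29 billion: bank balance sheets expand → +¥29B.
Asset sale (to non-banks) ¥24 billion: bank balance sheets shrink → −¥24B.
FX purchase ¥80 billion: just an asset swap on bank balance sheets → 0.
OMO sale (to banks) ¥90 billion: just an asset swap on bank balance sheets → 0.
Net: 29 − 24 + 0 + 0 = +¥5 billion.

+¥5 billion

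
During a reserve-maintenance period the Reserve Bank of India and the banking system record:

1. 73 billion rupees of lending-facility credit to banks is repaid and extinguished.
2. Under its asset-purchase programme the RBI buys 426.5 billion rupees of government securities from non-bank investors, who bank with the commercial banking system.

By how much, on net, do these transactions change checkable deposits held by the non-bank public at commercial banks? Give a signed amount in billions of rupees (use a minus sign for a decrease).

+426.5 billion

Discount-window repayment 73 billion rupees: the counterparty is a bank, so public deposits are unchanged → 0.
Asset purchase (from non-banks) 426.5 billion rupees: non-bank counterparties' bank balances rise → +426.5B.
Net: 0 + 426.5 = +426.5 billion.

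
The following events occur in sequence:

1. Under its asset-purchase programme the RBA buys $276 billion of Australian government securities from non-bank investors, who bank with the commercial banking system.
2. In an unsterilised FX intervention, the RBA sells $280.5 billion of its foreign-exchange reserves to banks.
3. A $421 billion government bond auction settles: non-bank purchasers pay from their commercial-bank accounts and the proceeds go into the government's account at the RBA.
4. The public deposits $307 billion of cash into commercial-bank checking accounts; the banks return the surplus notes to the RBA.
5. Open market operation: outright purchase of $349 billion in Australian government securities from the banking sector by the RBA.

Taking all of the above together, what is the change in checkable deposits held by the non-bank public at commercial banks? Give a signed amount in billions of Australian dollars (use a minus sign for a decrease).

RBA balance sheet:
  Assets:      Securities +$625B, Foreign assets −$280.5B
  Liabilities: Bank reserves +$230.5B, Currency in circulation −$307B, Government deposits +$421B
Commercial banking system:
  Assets:      Reserves at CB +$230.5B, Securities −$349B, Foreign assets +$280.5B
  Liabilities: Checkable deposits +$162B
So the change in checkable deposits held by the non-bank public at commercial banks is +$162 billion.

+$162 billion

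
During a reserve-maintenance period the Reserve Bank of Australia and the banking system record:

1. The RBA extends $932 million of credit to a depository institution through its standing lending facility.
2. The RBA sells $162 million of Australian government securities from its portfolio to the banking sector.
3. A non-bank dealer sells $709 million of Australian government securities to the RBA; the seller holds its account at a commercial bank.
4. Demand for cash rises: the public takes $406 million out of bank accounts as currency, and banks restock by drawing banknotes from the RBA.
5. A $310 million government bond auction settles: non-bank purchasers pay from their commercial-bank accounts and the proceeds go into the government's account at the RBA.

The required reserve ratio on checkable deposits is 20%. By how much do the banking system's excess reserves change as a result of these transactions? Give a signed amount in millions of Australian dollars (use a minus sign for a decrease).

+$764.4 million

Discount-window loan $932 million: reserves +$932M, deposits 0.
OMO sale (to banks) $162 million: reserves −$162M, deposits 0.
Asset purchase (from non-banks) $709 million: reserves +$709M, deposits +$709M.
Currency withdrawal $406 million: reserves −$406M, deposits −$406M.
Government account inflow $310 million: reserves −$310M, deposits −$310M.
Totals: Δreserves = +$763M, Δdeposits = −$7M.
Δrequired reserves = 20% × −$7M = −$1.4M.
Δexcess reserves = Δreserves − Δrequired = +$763M − (−$1.4M) = +$764.4 million.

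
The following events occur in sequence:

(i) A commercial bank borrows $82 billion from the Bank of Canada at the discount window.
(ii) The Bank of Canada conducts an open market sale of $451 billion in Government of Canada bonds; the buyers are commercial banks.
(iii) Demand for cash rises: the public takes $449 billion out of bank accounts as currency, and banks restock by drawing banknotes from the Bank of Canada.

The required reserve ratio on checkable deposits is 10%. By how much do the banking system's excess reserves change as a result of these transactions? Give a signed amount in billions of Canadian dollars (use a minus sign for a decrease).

-$773.1 billion

Discount-window loan $82 billion: reserves +$82B, deposits 0.
OMO sale (to banks) $451 billion: reserves −$451B, deposits 0.
Currency withdrawal $449 billion: reserves −$449B, deposits −$449B.
Totals: Δreserves = −$818B, Δdeposits = −$449B.
Δrequired reserves = 10% × −$449B = −$44.9B.
Δexcess reserves = Δreserves − Δrequired = −$818B − (−$44.9B) = -$773.1 billion.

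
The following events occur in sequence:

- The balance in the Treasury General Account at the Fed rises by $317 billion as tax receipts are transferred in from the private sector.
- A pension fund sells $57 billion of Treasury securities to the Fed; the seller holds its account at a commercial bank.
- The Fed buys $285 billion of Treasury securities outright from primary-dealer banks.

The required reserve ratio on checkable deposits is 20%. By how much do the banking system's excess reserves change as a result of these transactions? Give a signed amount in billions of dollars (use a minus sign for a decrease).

Government account inflow $317 billion: reserves −$317B, deposits −$317B.
Asset purchase (from non-banks) $57 billion: reserves +$57B, deposits +$57B.
OMO purchase (from banks) $285 billion: reserves +$285B, deposits 0.
Totals: Δreserves = +$25B, Δdeposits = −$260B.
Δrequired reserves = 20% × −$260B = −$52B.
Δexcess reserves = Δreserves − Δrequired = +$25B − (−$52B) = +$77 billion.

+$77 billion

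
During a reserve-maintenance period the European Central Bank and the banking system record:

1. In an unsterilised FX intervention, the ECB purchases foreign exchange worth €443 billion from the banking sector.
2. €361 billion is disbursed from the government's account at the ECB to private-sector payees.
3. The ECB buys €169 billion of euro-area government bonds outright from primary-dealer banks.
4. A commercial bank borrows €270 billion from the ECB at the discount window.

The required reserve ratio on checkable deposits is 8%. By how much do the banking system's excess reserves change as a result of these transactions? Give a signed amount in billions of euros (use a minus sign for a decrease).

+€1214.12 billion

FX purchase €443 billion: reserves +€443B, deposits 0.
Government spending €361 billion: reserves +€361B, deposits +€361B.
OMO purchase (from banks) €169 billion: reserves +€169B, deposits 0.
Discount-window loan €270 billion: reserves +€270B, deposits 0.
Totals: Δreserves = +€1243B, Δdeposits = +€361B.
Δrequired reserves = 8% × +€361B = +€28.88B.
Δexcess reserves = Δreserves − Δrequired = +€1243B − (+€28.88B) = +€1214.12 billion.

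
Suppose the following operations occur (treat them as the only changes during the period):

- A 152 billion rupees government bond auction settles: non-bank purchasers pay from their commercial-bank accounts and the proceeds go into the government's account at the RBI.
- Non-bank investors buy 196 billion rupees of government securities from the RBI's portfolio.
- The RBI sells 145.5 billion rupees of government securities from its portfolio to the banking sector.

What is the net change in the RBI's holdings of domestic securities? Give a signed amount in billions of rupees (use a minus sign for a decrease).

Government account inflow 152 billion rupees: the RBI's securities portfolio is untouched → 0.
Asset sale (to non-banks) 196 billion rupees: securities removed from the RBI's portfolio → −196B.
OMO sale (to banks) 145.5 billion rupees: securities removed from the RBI's portfolio → −145.5B.
Net: 0 − 196 − 145.5 = -341.5 billion.

-341.5 billion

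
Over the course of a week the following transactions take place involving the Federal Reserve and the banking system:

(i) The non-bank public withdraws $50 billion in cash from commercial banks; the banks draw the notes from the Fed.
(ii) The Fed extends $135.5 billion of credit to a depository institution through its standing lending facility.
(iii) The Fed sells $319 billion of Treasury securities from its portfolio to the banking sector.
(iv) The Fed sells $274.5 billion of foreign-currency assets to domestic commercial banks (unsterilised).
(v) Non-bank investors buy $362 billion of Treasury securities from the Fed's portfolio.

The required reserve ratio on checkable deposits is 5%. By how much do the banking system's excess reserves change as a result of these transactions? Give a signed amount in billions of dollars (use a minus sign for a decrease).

-$849.4 billion

Currency withdrawal $50 billion: reserves −$50B, deposits −$50B.
Discount-window loan $135.5 billion: reserves +$135.5B, deposits 0.
OMO sale (to banks) $319 billion: reserves −$319B, deposits 0.
FX sale $274.5 billion: reserves −$274.5B, deposits 0.
Asset sale (to non-banks) $362 billion: reserves −$362B, deposits −$362B.
Totals: Δreserves = −$870B, Δdeposits = −$412B.
Δrequired reserves = 5% × −$412B = −$20.6B.
Δexcess reserves = Δreserves − Δrequired = −$870B − (−$20.6B) = -$849.4 billion.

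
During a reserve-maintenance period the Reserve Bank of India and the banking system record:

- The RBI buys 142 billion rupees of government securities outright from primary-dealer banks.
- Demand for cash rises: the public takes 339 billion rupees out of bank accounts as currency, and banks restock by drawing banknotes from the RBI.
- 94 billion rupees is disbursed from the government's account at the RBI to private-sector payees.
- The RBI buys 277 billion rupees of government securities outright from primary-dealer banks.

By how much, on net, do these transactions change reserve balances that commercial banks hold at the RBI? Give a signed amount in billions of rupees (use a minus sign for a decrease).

RBI balance sheet:
  Assets:      Securities +419B
  Liabilities: Bank reserves +174B, Currency in circulation +339B, Government deposits −94B
Commercial banking system:
  Assets:      Reserves at CB +174B, Securities −419B
  Liabilities: Checkable deposits −245B
So the change in reserve balances that commercial banks hold at the RBI is +174 billion.

+174 billion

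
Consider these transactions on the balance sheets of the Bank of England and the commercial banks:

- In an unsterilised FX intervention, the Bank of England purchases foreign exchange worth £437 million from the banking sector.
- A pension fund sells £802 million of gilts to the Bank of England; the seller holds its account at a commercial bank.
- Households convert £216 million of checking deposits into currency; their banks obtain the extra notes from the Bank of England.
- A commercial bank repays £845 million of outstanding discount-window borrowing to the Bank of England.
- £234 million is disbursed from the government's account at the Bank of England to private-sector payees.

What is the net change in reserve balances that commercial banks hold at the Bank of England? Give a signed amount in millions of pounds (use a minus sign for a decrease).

Bank of England balance sheet:
  Assets:      Securities +£802M, Loans to banks −£845M, Foreign assets +£437M
  Liabilities: Bank reserves +£412M, Currency in circulation +£216M, Government deposits −£234M
Commercial banking system:
  Assets:      Reserves at CB +£412M, Foreign assets −£437M
  Liabilities: Checkable deposits +£820M, Borrowings from CB −£845M
So the change in reserve balances that commercial banks hold at the Bank of England is +£412 million.

+£412 million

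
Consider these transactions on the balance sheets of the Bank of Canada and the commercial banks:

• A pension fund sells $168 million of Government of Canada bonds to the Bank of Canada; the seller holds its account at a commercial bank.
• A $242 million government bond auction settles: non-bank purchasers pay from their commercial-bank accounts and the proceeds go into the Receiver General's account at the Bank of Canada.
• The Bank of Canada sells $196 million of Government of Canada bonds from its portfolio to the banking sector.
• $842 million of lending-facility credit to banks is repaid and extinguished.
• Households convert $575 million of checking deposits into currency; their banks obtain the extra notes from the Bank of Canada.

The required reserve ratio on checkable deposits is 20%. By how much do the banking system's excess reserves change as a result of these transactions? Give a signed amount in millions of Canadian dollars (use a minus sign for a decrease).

Asset purchase (from non-banks) $168 million: reserves +$168M, deposits +$168M.
Government account inflow $242 million: reserves −$242M, deposits −$242M.
OMO sale (to banks) $196 million: reserves −$196M, deposits 0.
Discount-window repayment $842 million: reserves −$842M, deposits 0.
Currency withdrawal $575 million: reserves −$575M, deposits −$575M.
Totals: Δreserves = −$1687M, Δdeposits = −$649M.
Δrequired reserves = 20% × −$649M = −$129.8M.
Δexcess reserves = Δreserves − Δrequired = −$1687M − (−$129.8M) = -$1557.2 million.

-$1557.2 million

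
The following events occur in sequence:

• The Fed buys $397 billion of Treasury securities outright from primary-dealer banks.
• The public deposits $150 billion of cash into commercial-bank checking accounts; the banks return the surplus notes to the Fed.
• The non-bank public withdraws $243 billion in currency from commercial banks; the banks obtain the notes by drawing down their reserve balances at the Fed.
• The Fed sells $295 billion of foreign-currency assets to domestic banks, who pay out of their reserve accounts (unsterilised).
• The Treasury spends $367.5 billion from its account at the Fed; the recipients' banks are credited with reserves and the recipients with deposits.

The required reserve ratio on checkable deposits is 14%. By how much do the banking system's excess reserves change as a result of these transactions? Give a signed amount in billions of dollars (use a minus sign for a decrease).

OMO purchase (from banks) $397 billion: reserves +$397B, deposits 0.
Currency deposit $150 billion: reserves +$150B, deposits +$150B.
Currency withdrawal $243 billion: reserves −$243B, deposits −$243B.
FX sale $295 billion: reserves −$295B, deposits 0.
Government spending $367.5 billion: reserves +$367.5B, deposits +$367.5B.
Totals: Δreserves = +$376.5B, Δdeposits = +$274.5B.
Δrequired reserves = 14% × +$274.5B = +$38.43B.
Δexcess reserves = Δreserves − Δrequired = +$376.5B − (+$38.43B) = +$338.07 billion.

+$338.07 billion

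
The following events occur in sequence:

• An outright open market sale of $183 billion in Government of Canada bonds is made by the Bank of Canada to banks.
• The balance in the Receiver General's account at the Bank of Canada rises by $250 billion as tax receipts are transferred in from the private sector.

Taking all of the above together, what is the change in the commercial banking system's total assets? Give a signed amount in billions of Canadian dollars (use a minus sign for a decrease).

-$250 billion

Bank of Canada balance sheet:
  Assets:      Securities −$183B
  Liabilities: Bank reserves −$433B, Government deposits +$250B
Commercial banking system:
  Assets:      Reserves at CB −$433B, Securities +$183B
  Liabilities: Checkable deposits −$250B
Change in total bank assets = -$250 billion.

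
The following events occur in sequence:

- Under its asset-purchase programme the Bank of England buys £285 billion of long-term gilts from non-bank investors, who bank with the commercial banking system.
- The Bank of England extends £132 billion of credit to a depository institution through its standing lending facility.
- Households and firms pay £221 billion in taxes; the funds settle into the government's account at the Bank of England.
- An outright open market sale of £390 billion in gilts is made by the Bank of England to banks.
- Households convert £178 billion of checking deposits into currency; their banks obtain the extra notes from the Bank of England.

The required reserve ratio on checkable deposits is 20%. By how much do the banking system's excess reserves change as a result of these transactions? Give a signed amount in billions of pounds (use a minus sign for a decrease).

-£349.2 billion

Asset purchase (from non-banks) £285 billion: reserves +£285B, deposits +£285B.
Discount-window loan £132 billion: reserves +£132B, deposits 0.
Government account inflow £221 billion: reserves −£221B, deposits −£221B.
OMO sale (to banks) £390 billion: reserves −£390B, deposits 0.
Currency withdrawal £178 billion: reserves −£178B, deposits −£178B.
Totals: Δreserves = −£372B, Δdeposits = −£114B.
Δrequired reserves = 20% × −£114B = −£22.8B.
Δexcess reserves = Δreserves − Δrequired = −£372B − (−£22.8B) = -£349.2 billion.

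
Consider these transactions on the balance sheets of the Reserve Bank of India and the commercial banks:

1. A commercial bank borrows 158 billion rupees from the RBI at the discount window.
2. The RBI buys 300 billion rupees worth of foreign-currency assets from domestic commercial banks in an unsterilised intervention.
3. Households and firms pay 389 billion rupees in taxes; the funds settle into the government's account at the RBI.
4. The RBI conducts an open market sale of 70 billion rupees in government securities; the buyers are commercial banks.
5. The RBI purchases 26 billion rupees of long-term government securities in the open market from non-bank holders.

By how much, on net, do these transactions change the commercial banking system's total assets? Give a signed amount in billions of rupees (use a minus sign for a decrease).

RBI balance sheet:
  Assets:      Securities −44B, Loans to banks +158B, Foreign assets +300B
  Liabilities: Bank reserves +25B, Government deposits +389B
Commercial banking system:
  Assets:      Reserves at CB +25B, Securities +70B, Foreign assets −300B
  Liabilities: Checkable deposits −363B, Borrowings from CB +158B
Change in total bank assets = -205 billion.

-205 billion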